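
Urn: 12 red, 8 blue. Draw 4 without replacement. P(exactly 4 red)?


Hypergeometric: C(12,4)×C(8,0)/C(20,4)
= 495×1/4845 = 33/323

P(X=4) = 33/323 ≈ 10.22%


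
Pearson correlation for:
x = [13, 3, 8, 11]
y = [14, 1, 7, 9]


n=4, Σx=35, Σy=31, Σxy=340, Σx²=363, Σy²=327
r = (4×340 - 35×31)/√((4×363 - 35²)(4×327 - 31²))
= 275/√(227×347) = 275/√78769 ≈ 275/280.6582 ≈ 0.9798

r ≈ 0.9798


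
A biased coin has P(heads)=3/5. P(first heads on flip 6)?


Geometric: P(X=6) = (1-p)^(k-1)×p = (2/5)^5×3/5 = 96/15625

P(X=6) = 96/15625 ≈ 0.61%


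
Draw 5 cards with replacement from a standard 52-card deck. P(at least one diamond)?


P(not a diamond) = 39/52 = 3/4
P(none in 5 draws) = (3/4)^5 = 243/1024
P(≥1 diamond) = 1 - 243/1024 = 781/1024

P = 781/1024 ≈ 76.27%


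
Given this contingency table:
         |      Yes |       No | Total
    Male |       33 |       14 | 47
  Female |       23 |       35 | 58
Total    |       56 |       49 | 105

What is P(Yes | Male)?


P(Yes | Male) = 33/(33+14) = 33/47

P(Yes|Male) = 33/47 ≈ 70.21%


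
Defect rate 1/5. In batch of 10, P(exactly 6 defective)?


Binomial: P(X=6) = C(10,6)×p^6×(1-p)^4
= 210 × 1/15625 × 256/625 = 10752/1953125

P(X=6) = 10752/1953125 ≈ 0.55%


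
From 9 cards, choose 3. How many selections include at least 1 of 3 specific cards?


Complement: C(9,3) - C(6,3) = 84 - 20 = 64

64


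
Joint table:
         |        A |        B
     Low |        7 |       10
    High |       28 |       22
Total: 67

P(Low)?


P(Low) = (7+10)/67 = 17/67

P(Low) = 17/67 ≈ 25.37%


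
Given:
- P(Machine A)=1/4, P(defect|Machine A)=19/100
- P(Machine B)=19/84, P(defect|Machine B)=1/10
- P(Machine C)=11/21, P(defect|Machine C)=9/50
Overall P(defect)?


P(B) = Σ P(B|Aᵢ)×P(Aᵢ)
  19/100×1/4 = 19/400
  1/10×19/84 = 19/840
  9/50×11/21 = 33/350
Sum = 1381/8400

P(defect) = 1381/8400 ≈ 16.44%


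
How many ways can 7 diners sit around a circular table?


Circular arrangements of 7 distinct objects: fix one position to break rotational symmetry.
(n-1)! = 6! = 720

720


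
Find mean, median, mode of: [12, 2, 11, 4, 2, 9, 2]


Sorted: [2, 2, 2, 4, 9, 11, 12]
Mean = 42/7 = 6
Median = 4
Freq: {12: 1, 2: 3, 11: 1, 4: 1, 9: 1}
Mode: [2]

Mean=6, Median=4, Mode=2


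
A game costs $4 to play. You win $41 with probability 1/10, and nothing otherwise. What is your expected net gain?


E[gain] = (41-4)×1/10 + (-4)×9/10
= 37/10 - 18/5 = 1/10

Expected net gain = $1/10 ≈ $0.10


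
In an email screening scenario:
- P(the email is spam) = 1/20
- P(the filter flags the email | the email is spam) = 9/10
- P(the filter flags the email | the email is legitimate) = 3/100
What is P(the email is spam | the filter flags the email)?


Using Bayes' theorem:
P(A|B) = P(B|A)·P(A) / P(B)

P(the filter flags the email) = 9/10 × 1/20 + 3/100 × 19/20
= 9/200 + 57/2000 = 147/2000

P(the email is spam|the filter flags the email) = (9/200) / (147/2000) = 30/49

P(the email is spam|the filter flags the email) = 30/49 ≈ 61.22%


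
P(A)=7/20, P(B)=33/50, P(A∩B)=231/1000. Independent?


P(A)×P(B) = 231/1000
P(A∩B) = 231/1000
Equal ✓ → Independent

Yes, independent


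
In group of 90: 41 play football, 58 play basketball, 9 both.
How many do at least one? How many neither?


|A∪B| = 41+58-9 = 90
Neither = 90-90 = 0

At least one: 90; Neither: 0


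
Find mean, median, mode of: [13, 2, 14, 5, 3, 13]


Sorted: [2, 3, 5, 13, 13, 14]
Mean = 50/6 = 25/3
Median = 9
Freq: {13: 2, 2: 1, 14: 1, 5: 1, 3: 1}
Mode: [13]

Mean=25/3, Median=9, Mode=13


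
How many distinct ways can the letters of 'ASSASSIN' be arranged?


Letters: 8, freq: {'A': 2, 'S': 4, 'I': 1, 'N': 1}
8!/(2!×4!×1!×1!) = 40320/48 = 840

840


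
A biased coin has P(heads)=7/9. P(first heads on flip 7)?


Geometric: P(X=7) = (1-p)^(k-1)×p = (2/9)^6×7/9 = 448/4782969

P(X=7) = 448/4782969 ≈ 0.01%


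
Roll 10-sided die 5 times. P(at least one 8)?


P(no 8)^5 = (9/10)^5 = 59049/100000
P(≥1) = 1 - 59049/100000 = 40951/100000

P = 40951/100000 ≈ 40.95%


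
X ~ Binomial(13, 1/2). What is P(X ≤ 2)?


P(X ≤ 2) = Σ P(X=i) for i=0..2
P(X=0) = 1/8192
P(X=1) = 13/8192
P(X=2) = 39/4096
Sum = 23/2048

P(X ≤ 2) = 23/2048 ≈ 1.12%


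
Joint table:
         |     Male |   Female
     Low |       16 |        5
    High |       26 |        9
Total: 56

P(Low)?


P(Low) = (16+5)/56 = 21/56 = 3/8

P(Low) = 3/8 ≈ 37.50%


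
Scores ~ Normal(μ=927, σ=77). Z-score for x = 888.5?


z = (x - μ)/σ = (888.5 - 927)/77 = -0.5

z = -0.5


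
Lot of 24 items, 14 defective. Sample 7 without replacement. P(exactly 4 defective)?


Hypergeometric: C(14,4)×C(10,3)/C(24,7)
= 1001×120/346104 = 455/1311

P(X=4) = 455/1311 ≈ 34.71%


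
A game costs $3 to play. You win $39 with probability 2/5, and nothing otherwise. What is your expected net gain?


E[gain] = (39-3)×2/5 + (-3)×3/5
= 72/5 - 9/5 = 63/5

Expected net gain = $63/5 ≈ $12.60


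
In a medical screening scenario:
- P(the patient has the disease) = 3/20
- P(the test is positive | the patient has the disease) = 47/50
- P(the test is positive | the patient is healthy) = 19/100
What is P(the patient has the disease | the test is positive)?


Using Bayes' theorem:
P(A|B) = P(B|A)·P(A) / P(B)

P(the test is positive) = 47/50 × 3/20 + 19/100 × 17/20
= 141/1000 + 323/2000 = 121/400

P(the patient has the disease|the test is positive) = (141/1000) / (121/400) = 282/605

P(the patient has the disease|the test is positive) = 282/605 ≈ 46.61%


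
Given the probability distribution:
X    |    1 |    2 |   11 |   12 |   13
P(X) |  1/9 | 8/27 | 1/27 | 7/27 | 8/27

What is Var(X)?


E[X] = 218/27
E[X²] = 2516/27
Var(X) = E[X²] - (E[X])² = 2516/27 - 47524/729 = 20408/729

Var(X) = 20408/729 ≈ 27.9945


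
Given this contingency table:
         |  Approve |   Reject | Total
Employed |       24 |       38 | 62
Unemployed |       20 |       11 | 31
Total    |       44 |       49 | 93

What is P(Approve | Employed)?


P(Approve | Employed) = 24/(24+38) = 24/62 = 12/31

P(Approve|Employed) = 12/31 ≈ 38.71%


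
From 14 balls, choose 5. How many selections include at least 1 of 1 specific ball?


Complement: C(14,5) - C(13,5) = 2002 - 1287 = 715

715


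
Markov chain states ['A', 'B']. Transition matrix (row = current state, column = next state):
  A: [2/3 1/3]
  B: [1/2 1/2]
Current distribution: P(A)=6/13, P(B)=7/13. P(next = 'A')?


P(next=A) = Σᵢ P(now=i)×P(i→A)
= 6/13×2/3 + 7/13×1/2
= 4/13 + 7/26 = 15/26

P = 15/26 ≈ 0.5769


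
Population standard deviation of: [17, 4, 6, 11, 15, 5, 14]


Mean = 72/7
  (17-72/7)²=2209/49
  (4-72/7)²=1936/49
  (6-72/7)²=900/49
  (11-72/7)²=25/49
  (15-72/7)²=1089/49
  (5-72/7)²=1369/49
  (14-72/7)²=676/49
Σ(x-μ)² = 1172/7
σ² = (1172/7)/7 = 1172/49

σ = √(1172/49) ≈ 4.8906


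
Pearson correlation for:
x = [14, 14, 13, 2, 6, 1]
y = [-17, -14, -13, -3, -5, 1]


n=6, Σx=50, Σy=-51, Σxy=-638, Σx²=602, Σy²=689
r = (6×(-638) - 50×(-51))/√((6×602 - 50²)(6×689 - (-51)²))
= -1278/√(1112×1533) = -1278/√1704696 ≈ -1278/1305.6401 ≈ -0.9788

r ≈ -0.9788


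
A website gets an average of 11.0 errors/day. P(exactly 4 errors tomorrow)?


Poisson(λ=11.0): P(X=4) = e^(-λ)×λ^k/k!
= e^(-11.0) × 11.0^4 / 4!
≈ 1.670170079e-05 × 14641 / 24 ≈ 0.010189

P(X=4) ≈ 0.010189 ≈ 1.02%


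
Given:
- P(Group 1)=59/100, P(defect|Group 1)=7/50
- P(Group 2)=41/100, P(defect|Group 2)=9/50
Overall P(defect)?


P(B) = Σ P(B|Aᵢ)×P(Aᵢ)
  7/50×59/100 = 413/5000
  9/50×41/100 = 369/5000
Sum = 391/2500

P(defect) = 391/2500 ≈ 15.64%


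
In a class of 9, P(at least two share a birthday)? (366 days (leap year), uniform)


P(all different) = Π(366-i)/366 for i=0..8
= 0.905624
P(match) = 1 - 0.905624 = 0.094376

P ≈ 0.0944 ≈ 9.44%


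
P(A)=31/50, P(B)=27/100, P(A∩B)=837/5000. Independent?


P(A)×P(B) = 837/5000
P(A∩B) = 837/5000
Equal ✓ → Independent

Yes, independent


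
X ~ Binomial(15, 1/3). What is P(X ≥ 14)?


P(X ≥ 14) = Σ P(X=i) for i=14..15
P(X=14) = 10/4782969
P(X=15) = 1/14348907
Sum = 31/14348907

P(X ≥ 14) = 31/14348907 ≈ 0.00%


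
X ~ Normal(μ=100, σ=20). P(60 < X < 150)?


z₁=(60-100)/20=-2.0, z₂=(150-100)/20=2.5
P = Φ(2.5) - Φ(-2.0) = 0.993790 - 0.022750 = 0.971040 ≈ 0.9710

P(60 < X < 150) ≈ 0.9710


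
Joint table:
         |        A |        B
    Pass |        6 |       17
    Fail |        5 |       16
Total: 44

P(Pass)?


P(Pass) = (6+17)/44 = 23/44

P(Pass) = 23/44 ≈ 52.27%


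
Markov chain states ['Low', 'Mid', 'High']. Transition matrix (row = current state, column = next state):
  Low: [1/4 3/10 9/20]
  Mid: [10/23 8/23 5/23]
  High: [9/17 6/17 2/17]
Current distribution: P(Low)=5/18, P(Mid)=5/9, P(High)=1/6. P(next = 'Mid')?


P(next=Mid) = Σᵢ P(now=i)×P(i→Mid)
= 5/18×3/10 + 5/9×8/23 + 1/6×6/17
= 1/12 + 40/207 + 1/17 = 4721/14076

P = 4721/14076 ≈ 0.3354


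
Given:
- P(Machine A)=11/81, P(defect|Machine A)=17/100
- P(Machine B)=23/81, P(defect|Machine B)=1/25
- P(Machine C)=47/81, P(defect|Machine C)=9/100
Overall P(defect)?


P(B) = Σ P(B|Aᵢ)×P(Aᵢ)
  17/100×11/81 = 187/8100
  1/25×23/81 = 23/2025
  9/100×47/81 = 47/900
Sum = 13/150

P(defect) = 13/150 ≈ 8.67%


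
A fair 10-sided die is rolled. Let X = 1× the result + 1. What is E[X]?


E[die] = (1+10)/2 = 11/2
E[X] = 1×11/2 + 1 = 13/2

E[X] = 13/2


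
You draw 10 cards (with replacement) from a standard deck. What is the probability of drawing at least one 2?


P(not a 2) = 48/52 = 12/13
P(none in 10 draws) = (12/13)^10 = 61917364224/137858491849
P(≥1 2) = 1 - 61917364224/137858491849 = 75941127625/137858491849

P = 75941127625/137858491849 ≈ 55.09%


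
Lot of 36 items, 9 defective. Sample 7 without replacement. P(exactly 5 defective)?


Hypergeometric: C(9,5)×C(27,2)/C(36,7)
= 126×351/8347680 = 2457/463760

P(X=5) = 2457/463760 ≈ 0.53%


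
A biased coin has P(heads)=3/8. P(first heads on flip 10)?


Geometric: P(X=10) = (1-p)^(k-1)×p = (5/8)^9×3/8 = 5859375/1073741824

P(X=10) = 5859375/1073741824 ≈ 0.55%


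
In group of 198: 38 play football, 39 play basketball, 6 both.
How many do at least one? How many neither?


|A∪B| = 38+39-6 = 71
Neither = 198-71 = 127

At least one: 71; Neither: 127


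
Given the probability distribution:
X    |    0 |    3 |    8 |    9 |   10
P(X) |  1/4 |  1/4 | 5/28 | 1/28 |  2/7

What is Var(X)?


E[X] = 75/14
E[X²] = 316/7
Var(X) = E[X²] - (E[X])² = 316/7 - 5625/196 = 3223/196

Var(X) = 3223/196 ≈ 16.4439


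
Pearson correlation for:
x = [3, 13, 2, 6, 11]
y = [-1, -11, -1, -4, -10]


n=5, Σx=35, Σy=-27, Σxy=-282, Σx²=339, Σy²=239
r = (5×(-282) - 35×(-27))/√((5×339 - 35²)(5×239 - (-27)²))
= -465/√(470×466) = -465/√219020 ≈ -465/467.9957 ≈ -0.9936

r ≈ -0.9936


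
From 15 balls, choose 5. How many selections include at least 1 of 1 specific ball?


Complement: C(15,5) - C(14,5) = 3003 - 2002 = 1001

1001


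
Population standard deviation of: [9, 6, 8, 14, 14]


Mean = 51/5
  (9-51/5)²=36/25
  (6-51/5)²=441/25
  (8-51/5)²=121/25
  (14-51/5)²=361/25
  (14-51/5)²=361/25
Σ(x-μ)² = 264/5
σ² = (264/5)/5 = 264/25

σ = √(264/25) ≈ 3.2496


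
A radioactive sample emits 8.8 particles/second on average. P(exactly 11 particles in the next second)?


Poisson(λ=8.8): P(X=11) = e^(-λ)×λ^k/k!
= e^(-8.8) × 8.8^11 / 11!
≈ 0.0001507330751 × 24508085888.8 / 39916800 ≈ 0.092547

P(X=11) ≈ 0.092547 ≈ 9.25%


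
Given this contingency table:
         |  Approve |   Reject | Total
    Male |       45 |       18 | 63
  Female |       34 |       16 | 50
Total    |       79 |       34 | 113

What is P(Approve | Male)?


P(Approve | Male) = 45/(45+18) = 45/63 = 5/7

P(Approve|Male) = 5/7 ≈ 71.43%


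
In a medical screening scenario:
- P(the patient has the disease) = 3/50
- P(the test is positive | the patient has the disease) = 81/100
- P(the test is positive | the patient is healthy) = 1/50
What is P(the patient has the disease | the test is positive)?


Using Bayes' theorem:
P(A|B) = P(B|A)·P(A) / P(B)

P(the test is positive) = 81/100 × 3/50 + 1/50 × 47/50
= 243/5000 + 47/2500 = 337/5000

P(the patient has the disease|the test is positive) = (243/5000) / (337/5000) = 243/337

P(the patient has the disease|the test is positive) = 243/337 ≈ 72.11%


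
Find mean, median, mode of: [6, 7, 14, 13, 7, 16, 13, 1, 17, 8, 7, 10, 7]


Sorted: [1, 6, 7, 7, 7, 7, 8, 10, 13, 13, 14, 16, 17]
Mean = 126/13
Median = 8
Freq: {6: 1, 7: 4, 14: 1, 13: 2, 16: 1, 1: 1, 17: 1, 8: 1, 10: 1}
Mode: [7]

Mean=126/13, Median=8, Mode=7


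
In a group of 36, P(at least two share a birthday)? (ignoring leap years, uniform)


P(all different) = Π(365-i)/365 for i=0..35
= 0.167818
P(match) = 1 - 0.167818 = 0.832182

P ≈ 0.8322 ≈ 83.22%


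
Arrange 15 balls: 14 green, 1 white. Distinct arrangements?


15!/(14!×1!) = 15

15


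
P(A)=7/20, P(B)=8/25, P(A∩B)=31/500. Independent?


P(A)×P(B) = 14/125
P(A∩B) = 31/500
Not equal → NOT independent

No, not independent


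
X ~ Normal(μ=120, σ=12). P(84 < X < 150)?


z₁=(84-120)/12=-3.0, z₂=(150-120)/12=2.5
P = Φ(2.5) - Φ(-3.0) = 0.993790 - 0.001350 = 0.992440 ≈ 0.9924

P(84 < X < 150) ≈ 0.9924


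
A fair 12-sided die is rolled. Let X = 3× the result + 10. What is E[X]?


E[die] = (1+12)/2 = 13/2
E[X] = 3×13/2 + 10 = 59/2

E[X] = 59/2


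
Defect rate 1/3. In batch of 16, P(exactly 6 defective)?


Binomial: P(X=6) = C(16,6)×p^6×(1-p)^10
= 8008 × 1/729 × 1024/59049 = 8200192/43046721

P(X=6) = 8200192/43046721 ≈ 19.05%


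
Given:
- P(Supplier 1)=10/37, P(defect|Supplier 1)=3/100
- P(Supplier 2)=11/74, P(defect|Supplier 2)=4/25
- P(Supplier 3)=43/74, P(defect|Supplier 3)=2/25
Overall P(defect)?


P(B) = Σ P(B|Aᵢ)×P(Aᵢ)
  3/100×10/37 = 3/370
  4/25×11/74 = 22/925
  2/25×43/74 = 43/925
Sum = 29/370

P(defect) = 29/370 ≈ 7.84%


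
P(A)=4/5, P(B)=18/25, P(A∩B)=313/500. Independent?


P(A)×P(B) = 72/125
P(A∩B) = 313/500
Not equal → NOT independent

No, not independent


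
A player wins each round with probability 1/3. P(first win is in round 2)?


Geometric: P(X=2) = (1-p)^(k-1)×p = (2/3)^1×1/3 = 2/9

P(X=2) = 2/9 ≈ 22.22%


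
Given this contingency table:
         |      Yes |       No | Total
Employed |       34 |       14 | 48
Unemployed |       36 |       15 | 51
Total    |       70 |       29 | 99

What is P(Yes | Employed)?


P(Yes | Employed) = 34/(34+14) = 34/48 = 17/24

P(Yes|Employed) = 17/24 ≈ 70.83%


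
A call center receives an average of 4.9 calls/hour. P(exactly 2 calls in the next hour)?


Poisson(λ=4.9): P(X=2) = e^(-λ)×λ^k/k!
= e^(-4.9) × 4.9^2 / 2!
≈ 0.007446583071 × 24.01 / 2 ≈ 0.089396

P(X=2) ≈ 0.089396 ≈ 8.94%


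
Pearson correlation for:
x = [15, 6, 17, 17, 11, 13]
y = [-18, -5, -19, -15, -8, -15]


n=6, Σx=79, Σy=-80, Σxy=-1161, Σx²=1129, Σy²=1224
r = (6×(-1161) - 79×(-80))/√((6×1129 - 79²)(6×1224 - (-80)²))
= -646/√(533×944) = -646/√503152 ≈ -646/709.3321 ≈ -0.9107

r ≈ -0.9107


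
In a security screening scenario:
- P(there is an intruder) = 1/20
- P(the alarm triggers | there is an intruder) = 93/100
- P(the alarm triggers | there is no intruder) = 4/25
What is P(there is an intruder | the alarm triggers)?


Using Bayes' theorem:
P(A|B) = P(B|A)·P(A) / P(B)

P(the alarm triggers) = 93/100 × 1/20 + 4/25 × 19/20
= 93/2000 + 19/125 = 397/2000

P(there is an intruder|the alarm triggers) = (93/2000) / (397/2000) = 93/397

P(there is an intruder|the alarm triggers) = 93/397 ≈ 23.43%


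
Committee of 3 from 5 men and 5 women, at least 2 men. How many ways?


Count by #men:
  2M,1W: C(5,2)×C(5,1)=50
  3M,0W: C(5,3)×C(5,0)=10
Total = 60

60


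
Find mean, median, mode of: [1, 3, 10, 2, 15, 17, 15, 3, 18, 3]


Sorted: [1, 2, 3, 3, 3, 10, 15, 15, 17, 18]
Mean = 87/10
Median = 13/2
Freq: {1: 1, 3: 3, 10: 1, 2: 1, 15: 2, 17: 1, 18: 1}
Mode: [3]

Mean=87/10, Median=13/2, Mode=3


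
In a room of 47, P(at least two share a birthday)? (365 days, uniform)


P(all different) = Π(365-i)/365 for i=0..46
= 0.045226
P(match) = 1 - 0.045226 = 0.954774

P ≈ 0.9548 ≈ 95.48%


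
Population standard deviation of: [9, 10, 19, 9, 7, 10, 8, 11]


Mean = 83/8
  (9-83/8)²=121/64
  (10-83/8)²=9/64
  (19-83/8)²=4761/64
  (9-83/8)²=121/64
  (7-83/8)²=729/64
  (10-83/8)²=9/64
  (8-83/8)²=361/64
  (11-83/8)²=25/64
Σ(x-μ)² = 767/8
σ² = (767/8)/8 = 767/64

σ = √(767/64) ≈ 3.4618


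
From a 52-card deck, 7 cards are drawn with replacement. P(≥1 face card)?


P(not a face card) = 40/52 = 10/13
P(none in 7 draws) = (10/13)^7 = 10000000/62748517
P(≥1 face card) = 1 - 10000000/62748517 = 52748517/62748517

P = 52748517/62748517 ≈ 84.06%


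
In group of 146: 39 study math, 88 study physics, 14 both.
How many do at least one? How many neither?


|A∪B| = 39+88-14 = 113
Neither = 146-113 = 33

At least one: 113; Neither: 33


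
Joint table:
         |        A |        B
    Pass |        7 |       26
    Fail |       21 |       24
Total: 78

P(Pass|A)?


P(Pass|A) = 7/(7+21) = 7/28 = 1/4

P = 1/4 ≈ 25.00%


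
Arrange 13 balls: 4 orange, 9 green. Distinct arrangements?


13!/(4!×9!) = 715

715


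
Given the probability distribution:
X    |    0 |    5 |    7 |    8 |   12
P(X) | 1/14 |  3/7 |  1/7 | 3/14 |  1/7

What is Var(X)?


E[X] = 46/7
E[X²] = 52
Var(X) = E[X²] - (E[X])² = 52 - 2116/49 = 432/49

Var(X) = 432/49 ≈ 8.8163


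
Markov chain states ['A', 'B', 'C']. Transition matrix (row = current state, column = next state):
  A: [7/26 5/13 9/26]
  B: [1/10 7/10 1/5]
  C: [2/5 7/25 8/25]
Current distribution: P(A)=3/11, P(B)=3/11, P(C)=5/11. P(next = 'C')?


P(next=C) = Σᵢ P(now=i)×P(i→C)
= 3/11×9/26 + 3/11×1/5 + 5/11×8/25
= 27/286 + 3/55 + 8/55 = 421/1430

P = 421/1430 ≈ 0.2944


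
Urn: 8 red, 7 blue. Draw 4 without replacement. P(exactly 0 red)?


Hypergeometric: C(8,0)×C(7,4)/C(15,4)
= 1×35/1365 = 1/39

P(X=0) = 1/39 ≈ 2.56%


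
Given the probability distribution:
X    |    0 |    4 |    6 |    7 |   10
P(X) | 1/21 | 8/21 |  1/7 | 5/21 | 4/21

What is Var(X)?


E[X] = 125/21
E[X²] = 881/21
Var(X) = E[X²] - (E[X])² = 881/21 - 15625/441 = 2876/441

Var(X) = 2876/441 ≈ 6.5215


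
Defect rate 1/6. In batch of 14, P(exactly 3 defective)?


Binomial: P(X=3) = C(14,3)×p^3×(1-p)^11
= 364 × 1/216 × 48828125/362797056 = 4443359375/19591041024

P(X=3) = 4443359375/19591041024 ≈ 22.68%


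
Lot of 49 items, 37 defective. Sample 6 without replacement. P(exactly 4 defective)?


Hypergeometric: C(37,4)×C(12,2)/C(49,6)
= 66045×66/13983816 = 9435/30268

P(X=4) = 9435/30268 ≈ 31.17%


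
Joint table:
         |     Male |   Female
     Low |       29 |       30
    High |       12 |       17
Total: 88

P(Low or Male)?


P(Low∨Male) = P(Low) + P(Male) - P(Low∧Male)
= (59 + 41 - 29)/88 = 71/88

P = 71/88 ≈ 80.68%


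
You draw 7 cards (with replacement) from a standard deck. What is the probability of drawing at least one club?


P(not a club) = 39/52 = 3/4
P(none in 7 draws) = (3/4)^7 = 2187/16384
P(≥1 club) = 1 - 2187/16384 = 14197/16384

P = 14197/16384 ≈ 86.65%


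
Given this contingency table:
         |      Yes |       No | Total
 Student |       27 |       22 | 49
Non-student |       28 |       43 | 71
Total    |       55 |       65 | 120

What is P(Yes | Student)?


P(Yes | Student) = 27/(27+22) = 27/49

P(Yes|Student) = 27/49 ≈ 55.10%


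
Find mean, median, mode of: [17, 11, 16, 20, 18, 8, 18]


Sorted: [8, 11, 16, 17, 18, 18, 20]
Mean = 108/7
Median = 17
Freq: {17: 1, 11: 1, 16: 1, 20: 1, 18: 2, 8: 1}
Mode: [18]

Mean=108/7, Median=17, Mode=18


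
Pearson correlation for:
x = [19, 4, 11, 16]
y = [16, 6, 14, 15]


n=4, Σx=50, Σy=51, Σxy=722, Σx²=754, Σy²=713
r = (4×722 - 50×51)/√((4×754 - 50²)(4×713 - 51²))
= 338/√(516×251) = 338/√129516 ≈ 338/359.8833 ≈ 0.9392

r ≈ 0.9392


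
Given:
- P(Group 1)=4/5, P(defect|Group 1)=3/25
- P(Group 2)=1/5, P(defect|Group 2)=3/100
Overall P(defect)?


P(B) = Σ P(B|Aᵢ)×P(Aᵢ)
  3/25×4/5 = 12/125
  3/100×1/5 = 3/500
Sum = 51/500

P(defect) = 51/500 ≈ 10.20%


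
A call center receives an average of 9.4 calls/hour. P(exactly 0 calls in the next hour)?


Poisson(λ=9.4): P(X=0) = e^(-λ)×λ^k/k!
= e^(-9.4) × 9.4^0 / 0!
≈ 8.272406556e-05 × 1 / 1 ≈ 0.000083

P(X=0) ≈ 0.000083 ≈ 0.01%


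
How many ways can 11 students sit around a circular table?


Circular arrangements of 11 distinct objects: fix one position to break rotational symmetry.
(n-1)! = 10! = 3628800

3628800


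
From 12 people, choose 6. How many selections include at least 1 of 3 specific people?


Complement: C(12,6) - C(9,6) = 924 - 84 = 840

840


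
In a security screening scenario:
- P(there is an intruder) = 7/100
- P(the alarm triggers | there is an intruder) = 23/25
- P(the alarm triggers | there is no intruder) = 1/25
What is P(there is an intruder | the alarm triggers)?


Using Bayes' theorem:
P(A|B) = P(B|A)·P(A) / P(B)

P(the alarm triggers) = 23/25 × 7/100 + 1/25 × 93/100
= 161/2500 + 93/2500 = 127/1250

P(there is an intruder|the alarm triggers) = (161/2500) / (127/1250) = 161/254

P(there is an intruder|the alarm triggers) = 161/254 ≈ 63.39%


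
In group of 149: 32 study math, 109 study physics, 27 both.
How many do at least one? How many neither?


|A∪B| = 32+109-27 = 114
Neither = 149-114 = 35

At least one: 114; Neither: 35


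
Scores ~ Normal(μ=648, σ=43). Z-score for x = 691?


z = (x - μ)/σ = (691 - 648)/43 = 1.0

z = 1.0


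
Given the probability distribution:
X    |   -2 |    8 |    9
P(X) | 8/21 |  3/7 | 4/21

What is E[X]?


E[X] = Σ x·P(X=x)
= (-2)×(8/21) + (8)×(3/7) + (9)×(4/21)
= 92/21

E[X] = 92/21


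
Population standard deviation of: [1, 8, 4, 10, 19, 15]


Mean = 57/6 = 19/2
  (1-19/2)²=289/4
  (8-19/2)²=9/4
  (4-19/2)²=121/4
  (10-19/2)²=1/4
  (19-19/2)²=361/4
  (15-19/2)²=121/4
Σ(x-μ)² = 451/2
σ² = (451/2)/6 = 451/12

σ = √(451/12) ≈ 6.1305


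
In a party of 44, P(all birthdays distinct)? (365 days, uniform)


P(all different) = Π(365-i)/365 for i=0..43
= (365/365)×(364/365)×...×(322/365)
= 0.067115

P ≈ 0.0671 ≈ 6.71%


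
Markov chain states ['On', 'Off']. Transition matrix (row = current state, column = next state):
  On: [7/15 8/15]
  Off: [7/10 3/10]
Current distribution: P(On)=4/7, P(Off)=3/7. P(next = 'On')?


P(next=On) = Σᵢ P(now=i)×P(i→On)
= 4/7×7/15 + 3/7×7/10
= 4/15 + 3/10 = 17/30

P = 17/30 ≈ 0.5667


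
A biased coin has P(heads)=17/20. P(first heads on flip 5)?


Geometric: P(X=5) = (1-p)^(k-1)×p = (3/20)^4×17/20 = 1377/3200000

P(X=5) = 1377/3200000 ≈ 0.04%


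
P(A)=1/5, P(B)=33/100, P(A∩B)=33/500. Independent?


P(A)×P(B) = 33/500
P(A∩B) = 33/500
Equal ✓ → Independent

Yes, independent


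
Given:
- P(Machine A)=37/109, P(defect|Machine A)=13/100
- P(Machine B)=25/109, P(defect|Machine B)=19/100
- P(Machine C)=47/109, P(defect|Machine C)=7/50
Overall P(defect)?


P(B) = Σ P(B|Aᵢ)×P(Aᵢ)
  13/100×37/109 = 481/10900
  19/100×25/109 = 19/436
  7/50×47/109 = 329/5450
Sum = 807/5450

P(defect) = 807/5450 ≈ 14.81%


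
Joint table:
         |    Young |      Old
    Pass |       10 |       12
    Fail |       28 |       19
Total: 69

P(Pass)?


P(Pass) = (10+12)/69 = 22/69

P(Pass) = 22/69 ≈ 31.88%


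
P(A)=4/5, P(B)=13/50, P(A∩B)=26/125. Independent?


P(A)×P(B) = 26/125
P(A∩B) = 26/125
Equal ✓ → Independent

Yes, independent


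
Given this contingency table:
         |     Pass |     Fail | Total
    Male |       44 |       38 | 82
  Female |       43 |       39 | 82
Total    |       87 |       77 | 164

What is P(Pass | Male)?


P(Pass | Male) = 44/(44+38) = 44/82 = 22/41

P(Pass|Male) = 22/41 ≈ 53.66%


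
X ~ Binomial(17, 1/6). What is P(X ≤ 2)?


P(X ≤ 2) = Σ P(X=i) for i=0..2
P(X=0) = 762939453125/16926659444736
P(X=1) = 2593994140625/16926659444736
P(X=2) = 518798828125/2115832430592
Sum = 1251220703125/2821109907456

P(X ≤ 2) = 1251220703125/2821109907456 ≈ 44.35%


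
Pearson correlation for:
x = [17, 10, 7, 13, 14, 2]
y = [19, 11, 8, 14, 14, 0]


n=6, Σx=63, Σy=66, Σxy=867, Σx²=807, Σy²=938
r = (6×867 - 63×66)/√((6×807 - 63²)(6×938 - 66²))
= 1044/√(873×1272) = 1044/√1110456 ≈ 1044/1053.7818 ≈ 0.9907

r ≈ 0.9907


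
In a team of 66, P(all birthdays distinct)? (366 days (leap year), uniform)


P(all different) = Π(366-i)/366 for i=0..65
= (366/366)×(365/366)×...×(301/366)
= 0.001939

P ≈ 0.0019 ≈ 0.19%


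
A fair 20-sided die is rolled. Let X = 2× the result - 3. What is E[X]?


E[die] = (1+20)/2 = 21/2
E[X] = 2×21/2 - 3 = 18

E[X] = 18


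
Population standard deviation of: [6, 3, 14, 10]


Mean = 33/4
  (6-33/4)²=81/16
  (3-33/4)²=441/16
  (14-33/4)²=529/16
  (10-33/4)²=49/16
Σ(x-μ)² = 275/4
σ² = (275/4)/4 = 275/16

σ = √(275/16) ≈ 4.1458


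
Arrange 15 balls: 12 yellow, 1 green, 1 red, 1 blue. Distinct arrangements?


15!/(12!×1!×1!×1!) = 2730

2730


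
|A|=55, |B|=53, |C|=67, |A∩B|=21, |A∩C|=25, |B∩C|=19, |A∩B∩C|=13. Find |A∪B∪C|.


|A∪B∪C| = 55+53+67-21-25-19+13 = 123

|A∪B∪C| = 123


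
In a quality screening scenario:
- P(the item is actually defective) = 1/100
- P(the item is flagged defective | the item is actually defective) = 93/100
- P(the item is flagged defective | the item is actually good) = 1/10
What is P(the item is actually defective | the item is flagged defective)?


Using Bayes' theorem:
P(A|B) = P(B|A)·P(A) / P(B)

P(the item is flagged defective) = 93/100 × 1/100 + 1/10 × 99/100
= 93/10000 + 99/1000 = 1083/10000

P(the item is actually defective|the item is flagged defective) = (93/10000) / (1083/10000) = 31/361

P(the item is actually defective|the item is flagged defective) = 31/361 ≈ 8.59%


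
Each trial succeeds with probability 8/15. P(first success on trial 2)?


Geometric: P(X=2) = (1-p)^(k-1)×p = (7/15)^1×8/15 = 56/225

P(X=2) = 56/225 ≈ 24.89%


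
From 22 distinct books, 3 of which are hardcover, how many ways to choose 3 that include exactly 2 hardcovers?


Choose 2 of the 3 hardcovers and 1 of the other 19 books:
C(3,2)×C(19,1) = 3×19 = 57

57


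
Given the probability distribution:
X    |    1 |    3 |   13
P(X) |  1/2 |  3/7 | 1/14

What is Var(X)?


E[X] = 19/7
E[X²] = 115/7
Var(X) = E[X²] - (E[X])² = 115/7 - 361/49 = 444/49

Var(X) = 444/49 ≈ 9.0612


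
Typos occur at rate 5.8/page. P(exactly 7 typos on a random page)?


Poisson(λ=5.8): P(X=7) = e^(-λ)×λ^k/k!
= e^(-5.8) × 5.8^7 / 7!
≈ 0.003027554745 × 220798.416755 / 5040 ≈ 0.132635

P(X=7) ≈ 0.132635 ≈ 13.26%


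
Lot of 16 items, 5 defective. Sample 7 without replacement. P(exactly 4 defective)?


Hypergeometric: C(5,4)×C(11,3)/C(16,7)
= 5×165/11440 = 15/208

P(X=4) = 15/208 ≈ 7.21%


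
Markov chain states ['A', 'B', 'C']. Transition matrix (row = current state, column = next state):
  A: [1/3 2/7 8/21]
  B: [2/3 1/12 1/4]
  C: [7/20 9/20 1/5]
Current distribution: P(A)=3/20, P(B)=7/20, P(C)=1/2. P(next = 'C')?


P(next=C) = Σᵢ P(now=i)×P(i→C)
= 3/20×8/21 + 7/20×1/4 + 1/2×1/5
= 2/35 + 7/80 + 1/10 = 137/560

P = 137/560 ≈ 0.2446


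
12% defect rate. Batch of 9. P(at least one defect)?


P(all good) = (22/25)^9 = 1207269217792/3814697265625
P(≥1 defect) = 2607428047833/3814697265625

P = 2607428047833/3814697265625 ≈ 68.35%


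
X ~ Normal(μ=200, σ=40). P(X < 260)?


z = (260-200)/40 = 1.5
P(Z < 1.5) = 0.9332

P(X < 260) ≈ 0.9332


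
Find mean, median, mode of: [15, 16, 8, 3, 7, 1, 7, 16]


Sorted: [1, 3, 7, 7, 8, 15, 16, 16]
Mean = 73/8
Median = 15/2
Freq: {15: 1, 16: 2, 8: 1, 3: 1, 7: 2, 1: 1}
Mode: [7, 16]

Mean=73/8, Median=15/2, Mode=[7, 16]


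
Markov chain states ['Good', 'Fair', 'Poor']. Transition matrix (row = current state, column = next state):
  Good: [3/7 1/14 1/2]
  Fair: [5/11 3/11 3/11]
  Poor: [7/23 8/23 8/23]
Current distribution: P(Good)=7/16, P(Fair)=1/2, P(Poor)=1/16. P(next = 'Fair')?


P(next=Fair) = Σᵢ P(now=i)×P(i→Fair)
= 7/16×1/14 + 1/2×3/11 + 1/16×8/23
= 1/32 + 3/22 + 1/46 = 1533/8096

P = 1533/8096 ≈ 0.1894


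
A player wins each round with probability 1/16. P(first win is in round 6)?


Geometric: P(X=6) = (1-p)^(k-1)×p = (15/16)^5×1/16 = 759375/16777216

P(X=6) = 759375/16777216 ≈ 4.53%


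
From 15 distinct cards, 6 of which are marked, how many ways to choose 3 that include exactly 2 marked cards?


Choose 2 of the 6 marked cards and 1 of the other 9 cards:
C(6,2)×C(9,1) = 15×9 = 135

135


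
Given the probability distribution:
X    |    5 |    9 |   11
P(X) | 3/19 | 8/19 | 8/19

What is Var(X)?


E[X] = 175/19
E[X²] = 89
Var(X) = E[X²] - (E[X])² = 89 - 30625/361 = 1504/361

Var(X) = 1504/361 ≈ 4.1662


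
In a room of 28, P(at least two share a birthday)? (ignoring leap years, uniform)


P(all different) = Π(365-i)/365 for i=0..27
= 0.345539
P(match) = 1 - 0.345539 = 0.654461

P ≈ 0.6545 ≈ 65.45%


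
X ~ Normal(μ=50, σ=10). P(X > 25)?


z = (25-50)/10 = -2.5
P(X > 25) = 1 - P(Z ≤ -2.5) = 1 - 0.0062 = 0.9938

P(X > 25) ≈ 0.9938


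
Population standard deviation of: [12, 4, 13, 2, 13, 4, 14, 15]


Mean = 77/8
  (12-77/8)²=361/64
  (4-77/8)²=2025/64
  (13-77/8)²=729/64
  (2-77/8)²=3721/64
  (13-77/8)²=729/64
  (4-77/8)²=2025/64
  (14-77/8)²=1225/64
  (15-77/8)²=1849/64
Σ(x-μ)² = 1583/8
σ² = (1583/8)/8 = 1583/64

σ = √(1583/64) ≈ 4.9734


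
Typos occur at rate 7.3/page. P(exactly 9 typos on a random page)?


Poisson(λ=7.3): P(X=9) = e^(-λ)×λ^k/k!
= e^(-7.3) × 7.3^9 / 9!
≈ 0.0006755387752 × 58871586.7083 / 362880 ≈ 0.109596

P(X=9) ≈ 0.109596 ≈ 10.96%


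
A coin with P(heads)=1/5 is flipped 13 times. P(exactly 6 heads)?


Binomial: P(X=6) = C(13,6)×p^6×(1-p)^7
= 1716 × 1/15625 × 16384/78125 = 28114944/1220703125

P(X=6) = 28114944/1220703125 ≈ 2.30%


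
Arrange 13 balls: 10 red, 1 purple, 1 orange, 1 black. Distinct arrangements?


13!/(10!×1!×1!×1!) = 1716

1716


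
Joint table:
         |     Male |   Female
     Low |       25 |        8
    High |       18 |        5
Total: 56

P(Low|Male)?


P(Low|Male) = 25/(25+18) = 25/43

P = 25/43 ≈ 58.14%


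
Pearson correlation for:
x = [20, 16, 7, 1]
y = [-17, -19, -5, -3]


n=4, Σx=44, Σy=-44, Σxy=-682, Σx²=706, Σy²=684
r = (4×(-682) - 44×(-44))/√((4×706 - 44²)(4×684 - (-44)²))
= -792/√(888×800) = -792/√710400 ≈ -792/842.8523 ≈ -0.9397

r ≈ -0.9397


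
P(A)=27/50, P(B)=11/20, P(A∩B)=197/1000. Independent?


P(A)×P(B) = 297/1000
P(A∩B) = 197/1000
Not equal → NOT independent

No, not independent


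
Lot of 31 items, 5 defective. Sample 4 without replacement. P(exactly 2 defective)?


Hypergeometric: C(5,2)×C(26,2)/C(31,4)
= 10×325/31465 = 650/6293

P(X=2) = 650/6293 ≈ 10.33%


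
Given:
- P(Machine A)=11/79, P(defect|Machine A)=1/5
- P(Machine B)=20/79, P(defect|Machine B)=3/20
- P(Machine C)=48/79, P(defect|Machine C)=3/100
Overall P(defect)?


P(B) = Σ P(B|Aᵢ)×P(Aᵢ)
  1/5×11/79 = 11/395
  3/20×20/79 = 3/79
  3/100×48/79 = 36/1975
Sum = 166/1975

P(defect) = 166/1975 ≈ 8.41%


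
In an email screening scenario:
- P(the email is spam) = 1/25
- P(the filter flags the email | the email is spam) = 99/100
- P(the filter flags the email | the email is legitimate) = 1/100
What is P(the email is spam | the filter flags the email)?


Using Bayes' theorem:
P(A|B) = P(B|A)·P(A) / P(B)

P(the filter flags the email) = 99/100 × 1/25 + 1/100 × 24/25
= 99/2500 + 6/625 = 123/2500

P(the email is spam|the filter flags the email) = (99/2500) / (123/2500) = 33/41

P(the email is spam|the filter flags the email) = 33/41 ≈ 80.49%


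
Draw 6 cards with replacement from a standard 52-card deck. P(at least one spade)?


P(not a spade) = 39/52 = 3/4
P(none in 6 draws) = (3/4)^6 = 729/4096
P(≥1 spade) = 1 - 729/4096 = 3367/4096

P = 3367/4096 ≈ 82.20%


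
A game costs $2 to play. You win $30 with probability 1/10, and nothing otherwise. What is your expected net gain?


E[gain] = (30-2)×1/10 + (-2)×9/10
= 14/5 - 9/5 = 1

Expected net gain = $1 ≈ $1.00


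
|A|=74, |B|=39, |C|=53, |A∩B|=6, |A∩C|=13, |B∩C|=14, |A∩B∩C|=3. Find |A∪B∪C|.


|A∪B∪C| = 74+39+53-6-13-14+3 = 136

|A∪B∪C| = 136


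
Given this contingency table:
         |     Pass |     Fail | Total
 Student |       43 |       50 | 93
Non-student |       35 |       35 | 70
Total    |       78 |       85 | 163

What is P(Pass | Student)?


P(Pass | Student) = 43/(43+50) = 43/93

P(Pass|Student) = 43/93 ≈ 46.24%


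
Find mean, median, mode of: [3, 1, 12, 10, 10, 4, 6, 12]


Sorted: [1, 3, 4, 6, 10, 10, 12, 12]
Mean = 58/8 = 29/4
Median = 8
Freq: {3: 1, 1: 1, 12: 2, 10: 2, 4: 1, 6: 1}
Mode: [10, 12]

Mean=29/4, Median=8, Mode=[10, 12]


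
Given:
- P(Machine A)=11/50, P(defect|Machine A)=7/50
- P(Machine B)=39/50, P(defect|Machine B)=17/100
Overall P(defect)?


P(B) = Σ P(B|Aᵢ)×P(Aᵢ)
  7/50×11/50 = 77/2500
  17/100×39/50 = 663/5000
Sum = 817/5000

P(defect) = 817/5000 ≈ 16.34%


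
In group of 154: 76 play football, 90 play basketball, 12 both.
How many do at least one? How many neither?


|A∪B| = 76+90-12 = 154
Neither = 154-154 = 0

At least one: 154; Neither: 0


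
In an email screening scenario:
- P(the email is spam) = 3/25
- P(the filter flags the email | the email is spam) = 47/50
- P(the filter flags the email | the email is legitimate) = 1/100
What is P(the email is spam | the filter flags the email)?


Using Bayes' theorem:
P(A|B) = P(B|A)·P(A) / P(B)

P(the filter flags the email) = 47/50 × 3/25 + 1/100 × 22/25
= 141/1250 + 11/1250 = 76/625

P(the email is spam|the filter flags the email) = (141/1250) / (76/625) = 141/152

P(the email is spam|the filter flags the email) = 141/152 ≈ 92.76%


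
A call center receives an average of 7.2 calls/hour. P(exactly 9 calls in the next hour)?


Poisson(λ=7.2): P(X=9) = e^(-λ)×λ^k/k!
= e^(-7.2) × 7.2^9 / 9!
≈ 0.0007465858084 × 51998697.8142 / 362880 ≈ 0.106982

P(X=9) ≈ 0.106982 ≈ 10.70%


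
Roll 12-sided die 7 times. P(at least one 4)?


P(no 4)^7 = (11/12)^7 = 19487171/35831808
P(≥1) = 1 - 19487171/35831808 = 16344637/35831808

P = 16344637/35831808 ≈ 45.61%


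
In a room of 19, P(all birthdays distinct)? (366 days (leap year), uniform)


P(all different) = Π(366-i)/366 for i=0..18
= (366/366)×(365/366)×...×(348/366)
= 0.621705

P ≈ 0.6217 ≈ 62.17%


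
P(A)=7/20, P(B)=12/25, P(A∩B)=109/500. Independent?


P(A)×P(B) = 21/125
P(A∩B) = 109/500
Not equal → NOT independent

No, not independent


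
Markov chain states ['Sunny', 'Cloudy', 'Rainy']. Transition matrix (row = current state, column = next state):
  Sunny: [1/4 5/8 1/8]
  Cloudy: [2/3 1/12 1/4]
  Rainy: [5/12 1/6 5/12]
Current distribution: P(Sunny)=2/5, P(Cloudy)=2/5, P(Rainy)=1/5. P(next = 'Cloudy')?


P(next=Cloudy) = Σᵢ P(now=i)×P(i→Cloudy)
= 2/5×5/8 + 2/5×1/12 + 1/5×1/6
= 1/4 + 1/30 + 1/30 = 19/60

P = 19/60 ≈ 0.3167


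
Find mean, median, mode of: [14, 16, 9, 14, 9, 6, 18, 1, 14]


Sorted: [1, 6, 9, 9, 14, 14, 14, 16, 18]
Mean = 101/9
Median = 14
Freq: {14: 3, 16: 1, 9: 2, 6: 1, 18: 1, 1: 1}
Mode: [14]

Mean=101/9, Median=14, Mode=14


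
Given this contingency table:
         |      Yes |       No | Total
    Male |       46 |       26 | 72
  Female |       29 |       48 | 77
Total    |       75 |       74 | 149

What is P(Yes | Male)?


P(Yes | Male) = 46/(46+26) = 46/72 = 23/36

P(Yes|Male) = 23/36 ≈ 63.89%


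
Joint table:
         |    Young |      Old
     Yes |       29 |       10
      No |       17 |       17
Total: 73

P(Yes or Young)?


P(Yes∨Young) = P(Yes) + P(Young) - P(Yes∧Young)
= (39 + 46 - 29)/73 = 56/73

P = 56/73 ≈ 76.71%


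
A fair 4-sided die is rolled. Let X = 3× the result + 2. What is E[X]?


E[die] = (1+4)/2 = 5/2
E[X] = 3×5/2 + 2 = 19/2

E[X] = 19/2


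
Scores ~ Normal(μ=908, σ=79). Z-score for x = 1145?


z = (x - μ)/σ = (1145 - 908)/79 = 3.0

z = 3.0


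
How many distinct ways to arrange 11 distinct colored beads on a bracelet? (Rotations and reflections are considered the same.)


Free circular arrangements: rotations and reflections both identified.
(n-1)!/2 = 10!/2 = 3628800/2 = 1814400

1814400


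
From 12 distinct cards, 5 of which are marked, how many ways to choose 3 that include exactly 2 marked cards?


Choose 2 of the 5 marked cards and 1 of the other 7 cards:
C(5,2)×C(7,1) = 10×7 = 70

70


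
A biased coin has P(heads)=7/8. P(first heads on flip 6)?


Geometric: P(X=6) = (1-p)^(k-1)×p = (1/8)^5×7/8 = 7/262144

P(X=6) = 7/262144 ≈ 0.00%


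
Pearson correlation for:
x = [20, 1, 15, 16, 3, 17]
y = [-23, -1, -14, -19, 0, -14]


n=6, Σx=72, Σy=-71, Σxy=-1213, Σx²=1180, Σy²=1283
r = (6×(-1213) - 72×(-71))/√((6×1180 - 72²)(6×1283 - (-71)²))
= -2166/√(1896×2657) = -2166/√5037672 ≈ -2166/2244.4759 ≈ -0.9650

r ≈ -0.9650


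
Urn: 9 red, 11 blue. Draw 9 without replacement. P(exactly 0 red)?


Hypergeometric: C(9,0)×C(11,9)/C(20,9)
= 1×55/167960 = 11/33592

P(X=0) = 11/33592 ≈ 0.03%


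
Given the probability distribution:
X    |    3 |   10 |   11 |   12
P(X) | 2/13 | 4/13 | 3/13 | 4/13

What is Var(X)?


E[X] = 127/13
E[X²] = 1357/13
Var(X) = E[X²] - (E[X])² = 1357/13 - 16129/169 = 1512/169

Var(X) = 1512/169 ≈ 8.9467


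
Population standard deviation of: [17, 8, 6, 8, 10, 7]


Mean = 56/6 = 28/3
  (17-28/3)²=529/9
  (8-28/3)²=16/9
  (6-28/3)²=100/9
  (8-28/3)²=16/9
  (10-28/3)²=4/9
  (7-28/3)²=49/9
Σ(x-μ)² = 238/3
σ² = (238/3)/6 = 119/9

σ = √(119/9) ≈ 3.6362


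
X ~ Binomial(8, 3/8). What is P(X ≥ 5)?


P(X ≥ 5) = Σ P(X=i) for i=5..8
P(X=5) = 212625/2097152
P(X=6) = 127575/4194304
P(X=7) = 10935/2097152
P(X=8) = 6561/16777216
Sum = 2305341/16777216

P(X ≥ 5) = 2305341/16777216 ≈ 13.74%


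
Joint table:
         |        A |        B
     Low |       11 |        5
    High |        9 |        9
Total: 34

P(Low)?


P(Low) = (11+5)/34 = 16/34 = 8/17

P(Low) = 8/17 ≈ 47.06%


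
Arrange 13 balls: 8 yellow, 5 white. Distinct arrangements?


13!/(8!×5!) = 1287

1287


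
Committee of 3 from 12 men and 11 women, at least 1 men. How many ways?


Count by #men:
  1M,2W: C(12,1)×C(11,2)=660
  2M,1W: C(12,2)×C(11,1)=726
  3M,0W: C(12,3)×C(11,0)=220
Total = 1606

1606


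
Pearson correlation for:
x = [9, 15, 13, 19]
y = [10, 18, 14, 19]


n=4, Σx=56, Σy=61, Σxy=903, Σx²=836, Σy²=981
r = (4×903 - 56×61)/√((4×836 - 56²)(4×981 - 61²))
= 196/√(208×203) = 196/√42224 ≈ 196/205.4848 ≈ 0.9538

r ≈ 0.9538


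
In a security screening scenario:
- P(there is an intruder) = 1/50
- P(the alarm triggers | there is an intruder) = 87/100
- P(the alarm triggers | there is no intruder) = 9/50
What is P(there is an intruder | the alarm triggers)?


Using Bayes' theorem:
P(A|B) = P(B|A)·P(A) / P(B)

P(the alarm triggers) = 87/100 × 1/50 + 9/50 × 49/50
= 87/5000 + 441/2500 = 969/5000

P(there is an intruder|the alarm triggers) = (87/5000) / (969/5000) = 29/323

P(there is an intruder|the alarm triggers) = 29/323 ≈ 8.98%
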